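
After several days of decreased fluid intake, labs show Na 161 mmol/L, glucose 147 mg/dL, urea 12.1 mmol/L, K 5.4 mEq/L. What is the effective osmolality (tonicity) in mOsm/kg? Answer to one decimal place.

330.2 mOsm/kg

Effective osmolality excludes urea (freely permeant across cell membranes):
2·Na + glucose/18
= 2·161 + 147/18
= 322 + 8.17
= 330.17 mOsm/kg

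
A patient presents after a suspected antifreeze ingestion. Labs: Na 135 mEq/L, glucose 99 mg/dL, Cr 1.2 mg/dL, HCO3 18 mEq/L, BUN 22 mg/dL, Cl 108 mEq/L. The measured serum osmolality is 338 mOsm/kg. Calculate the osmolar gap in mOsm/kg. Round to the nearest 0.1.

54.6 mOsm/kg

Calculated osmolality = 2·Na + glucose/18 + BUN/2.8
= 2·135 + 99/18 + 22/2.8
= 270 + 5.50 + 7.86
= 283.36 mOsm/kg ≈ 283.4 mOsm/kg
Osmolar gap = measured − calculated = 338 − 283.4 = 54.6 mOsm/kg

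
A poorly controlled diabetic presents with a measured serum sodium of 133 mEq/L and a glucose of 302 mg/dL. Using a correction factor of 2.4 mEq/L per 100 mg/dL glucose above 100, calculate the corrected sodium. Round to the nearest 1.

Corrected Na = measured Na + 2.4 · (glucose − 100)/100
= 133 + 2.4 · (302 − 100)/100
= 133 + 4.8
= 137.8 mEq/L

138 mEq/L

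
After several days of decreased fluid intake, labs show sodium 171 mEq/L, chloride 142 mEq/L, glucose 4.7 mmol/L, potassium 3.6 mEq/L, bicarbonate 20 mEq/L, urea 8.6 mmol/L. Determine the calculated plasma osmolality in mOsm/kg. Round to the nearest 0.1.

355.3 mOsm/kg

Calculated osmolality = 2·Na + glucose + urea
= 2·171 + 4.7 + 8.6
= 342 + 4.70 + 8.60
= 355.3 mOsm/kg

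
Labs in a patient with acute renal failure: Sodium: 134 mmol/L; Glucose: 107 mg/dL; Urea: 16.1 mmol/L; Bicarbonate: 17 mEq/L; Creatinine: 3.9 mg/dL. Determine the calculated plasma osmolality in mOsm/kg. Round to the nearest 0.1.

290.0 mOsm/kg

Calculated osmolality = 2·Na + glucose/18 + urea
= 2·134 + 107/18 + 16.1
= 268 + 5.94 + 16.10
= 290.04 mOsm/kg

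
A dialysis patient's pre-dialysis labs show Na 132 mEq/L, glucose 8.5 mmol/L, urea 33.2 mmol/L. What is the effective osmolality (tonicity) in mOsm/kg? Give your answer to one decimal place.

272.5 mOsm/kg

Effective osmolality excludes urea (freely permeant across cell membranes):
2·Na + glucose
= 2·132 + 8.5
= 264 + 8.5
= 272.5 mOsm/kg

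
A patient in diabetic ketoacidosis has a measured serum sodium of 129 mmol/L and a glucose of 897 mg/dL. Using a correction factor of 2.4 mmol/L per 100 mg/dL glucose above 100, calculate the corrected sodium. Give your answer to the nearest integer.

148 mmol/L

Corrected Na = measured Na + 2.4 · (glucose − 100)/100
= 129 + 2.4 · (897 − 100)/100
= 129 + 19.1
= 148.1 mmol/L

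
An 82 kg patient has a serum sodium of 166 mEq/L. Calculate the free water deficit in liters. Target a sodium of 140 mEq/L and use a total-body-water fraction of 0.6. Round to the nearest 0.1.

9.1 L

TBW = 0.6 · 82 = 49.2 L
Free water deficit = TBW · (Na/140 − 1)
= 49.2 · (166/140 − 1)
= 49.2 · 0.1857
= 9.14 L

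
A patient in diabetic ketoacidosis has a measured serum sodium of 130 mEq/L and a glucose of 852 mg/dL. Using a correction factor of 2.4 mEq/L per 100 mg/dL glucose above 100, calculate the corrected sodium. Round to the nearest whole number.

148 mEq/L

Corrected Na = measured Na + 2.4 · (glucose − 100)/100
= 130 + 2.4 · (852 − 100)/100
= 130 + 18
= 148 mEq/L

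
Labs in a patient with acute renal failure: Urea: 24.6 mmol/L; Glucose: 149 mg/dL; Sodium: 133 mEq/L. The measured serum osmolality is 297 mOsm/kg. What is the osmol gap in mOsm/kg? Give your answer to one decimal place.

Calculated osmolality = 2·Na + glucose/18 + urea
= 2·133 + 149/18 + 24.6
= 266 + 8.28 + 24.60
= 298.88 mOsm/kg ≈ 298.9 mOsm/kg
Osmolar gap = measured − calculated = 297 − 298.9 = -1.9 mOsm/kg

-1.9 mOsm/kg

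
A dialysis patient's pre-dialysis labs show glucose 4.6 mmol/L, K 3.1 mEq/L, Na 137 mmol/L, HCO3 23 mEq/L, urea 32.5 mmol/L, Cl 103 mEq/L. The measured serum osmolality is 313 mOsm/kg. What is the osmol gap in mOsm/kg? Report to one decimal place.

Calculated osmolality = 2·Na + glucose + urea
= 2·137 + 4.6 + 32.5
= 274 + 4.60 + 32.50
= 311.1 mOsm/kg ≈ 311.1 mOsm/kg
Osmolar gap = measured − calculated = 313 − 311.1 = 1.9 mOsm/kg

1.9 mOsm/kg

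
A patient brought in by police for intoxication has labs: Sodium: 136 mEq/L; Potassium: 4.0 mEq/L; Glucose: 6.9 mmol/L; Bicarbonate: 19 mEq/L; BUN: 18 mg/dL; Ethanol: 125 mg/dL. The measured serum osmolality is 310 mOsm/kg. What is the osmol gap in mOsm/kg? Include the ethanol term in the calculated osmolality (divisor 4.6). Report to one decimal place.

-2.5 mOsm/kg

Calculated osmolality = 2·Na + glucose + BUN/2.8 + ethanol/4.6
= 2·136 + 6.9 + 18/2.8 + 125/4.6
= 272 + 6.90 + 6.43 + 27.17
= 312.5 mOsm/kg ≈ 312.5 mOsm/kg
Osmolar gap = measured − calculated = 310 − 312.5 = -2.5 mOsm/kg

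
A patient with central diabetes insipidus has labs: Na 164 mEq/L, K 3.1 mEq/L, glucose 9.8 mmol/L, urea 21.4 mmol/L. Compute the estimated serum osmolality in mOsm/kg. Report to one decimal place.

359.2 mOsm/kg

Calculated osmolality = 2·Na + glucose + urea
= 2·164 + 9.8 + 21.4
= 328 + 9.80 + 21.40
= 359.2 mOsm/kg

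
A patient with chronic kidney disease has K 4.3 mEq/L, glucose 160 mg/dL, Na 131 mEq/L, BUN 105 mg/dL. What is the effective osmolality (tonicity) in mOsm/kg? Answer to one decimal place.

Effective osmolality excludes urea (freely permeant across cell membranes):
2·Na + glucose/18
= 2·131 + 160/18
= 262 + 8.89
= 270.89 mOsm/kg

270.9 mOsm/kg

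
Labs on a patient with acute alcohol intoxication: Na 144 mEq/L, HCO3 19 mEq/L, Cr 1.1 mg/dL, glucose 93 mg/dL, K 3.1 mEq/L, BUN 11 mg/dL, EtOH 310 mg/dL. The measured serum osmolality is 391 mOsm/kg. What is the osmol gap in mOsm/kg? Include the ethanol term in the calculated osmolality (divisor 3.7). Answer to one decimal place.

Calculated osmolality = 2·Na + glucose/18 + BUN/2.8 + ethanol/3.7
= 2·144 + 93/18 + 11/2.8 + 310/3.7
= 288 + 5.17 + 3.93 + 83.78
= 380.88 mOsm/kg ≈ 380.9 mOsm/kg
Osmolar gap = measured − calculated = 391 − 380.9 = 10.1 mOsm/kg

10.1 mOsm/kg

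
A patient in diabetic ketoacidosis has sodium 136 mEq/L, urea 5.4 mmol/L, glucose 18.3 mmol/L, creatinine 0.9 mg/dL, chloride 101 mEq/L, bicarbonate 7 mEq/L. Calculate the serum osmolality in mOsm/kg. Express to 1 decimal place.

295.7 mOsm/kg

Calculated osmolality = 2·Na + glucose + urea
= 2·136 + 18.3 + 5.4
= 272 + 18.30 + 5.40
= 295.7 mOsm/kg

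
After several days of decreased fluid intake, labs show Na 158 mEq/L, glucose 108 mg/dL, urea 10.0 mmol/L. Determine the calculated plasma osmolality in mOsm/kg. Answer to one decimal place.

Calculated osmolality = 2·Na + glucose/18 + urea
= 2·158 + 108/18 + 10
= 316 + 6 + 10
= 332 mOsm/kg

332.0 mOsm/kg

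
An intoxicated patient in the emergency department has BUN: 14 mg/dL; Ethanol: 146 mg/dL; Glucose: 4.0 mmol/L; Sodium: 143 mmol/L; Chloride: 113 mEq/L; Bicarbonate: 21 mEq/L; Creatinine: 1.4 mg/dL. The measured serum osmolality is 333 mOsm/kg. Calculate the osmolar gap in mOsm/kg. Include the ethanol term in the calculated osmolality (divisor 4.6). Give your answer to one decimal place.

6.3 mOsm/kg

Calculated osmolality = 2·Na + glucose + BUN/2.8 + ethanol/4.6
= 2·143 + 4 + 14/2.8 + 146/4.6
= 286 + 4 + 5 + 31.74
= 326.74 mOsm/kg ≈ 326.7 mOsm/kg
Osmolar gap = measured − calculated = 333 − 326.7 = 6.3 mOsm/kg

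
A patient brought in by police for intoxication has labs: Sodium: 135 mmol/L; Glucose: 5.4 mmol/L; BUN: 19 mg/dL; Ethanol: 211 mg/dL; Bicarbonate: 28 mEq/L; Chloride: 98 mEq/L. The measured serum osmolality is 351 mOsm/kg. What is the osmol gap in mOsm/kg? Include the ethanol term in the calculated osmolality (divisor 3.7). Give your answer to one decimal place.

11.8 mOsm/kg

Calculated osmolality = 2·Na + glucose + BUN/2.8 + ethanol/3.7
= 2·135 + 5.4 + 19/2.8 + 211/3.7
= 270 + 5.40 + 6.79 + 57.03
= 339.22 mOsm/kg ≈ 339.2 mOsm/kg
Osmolar gap = measured − calculated = 351 − 339.2 = 11.8 mOsm/kg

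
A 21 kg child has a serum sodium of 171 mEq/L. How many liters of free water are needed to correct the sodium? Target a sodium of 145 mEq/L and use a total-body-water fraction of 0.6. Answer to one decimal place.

2.3 L

TBW = 0.6 · 21 = 12.6 L
Free water deficit = TBW · (Na/145 − 1)
= 12.6 · (171/145 − 1)
= 12.6 · 0.1793
= 2.26 L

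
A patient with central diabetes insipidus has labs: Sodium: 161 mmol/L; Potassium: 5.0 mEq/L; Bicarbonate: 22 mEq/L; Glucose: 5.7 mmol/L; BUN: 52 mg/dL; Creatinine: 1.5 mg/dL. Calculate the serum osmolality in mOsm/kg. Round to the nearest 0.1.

346.3 mOsm/kg

Calculated osmolality = 2·Na + glucose + BUN/2.8
= 2·161 + 5.7 + 52/2.8
= 322 + 5.70 + 18.57
= 346.27 mOsm/kg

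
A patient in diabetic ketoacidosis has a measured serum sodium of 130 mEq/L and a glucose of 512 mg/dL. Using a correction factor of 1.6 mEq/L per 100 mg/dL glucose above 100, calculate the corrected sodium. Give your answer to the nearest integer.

137 mEq/L

Corrected Na = measured Na + 1.6 · (glucose − 100)/100
= 130 + 1.6 · (512 − 100)/100
= 130 + 6.6
= 136.6 mEq/L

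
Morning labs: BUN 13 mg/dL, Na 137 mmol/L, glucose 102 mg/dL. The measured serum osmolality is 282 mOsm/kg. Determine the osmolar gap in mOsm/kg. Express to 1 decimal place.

Calculated osmolality = 2·Na + glucose/18 + BUN/2.8
= 2·137 + 102/18 + 13/2.8
= 274 + 5.67 + 4.64
= 284.31 mOsm/kg ≈ 284.3 mOsm/kg
Osmolar gap = measured − calculated = 282 − 284.3 = -2.3 mOsm/kg

-2.3 mOsm/kg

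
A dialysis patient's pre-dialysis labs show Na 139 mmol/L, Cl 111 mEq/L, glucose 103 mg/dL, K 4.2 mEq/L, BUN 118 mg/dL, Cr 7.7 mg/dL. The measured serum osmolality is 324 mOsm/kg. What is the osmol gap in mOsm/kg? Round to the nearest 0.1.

Calculated osmolality = 2·Na + glucose/18 + BUN/2.8
= 2·139 + 103/18 + 118/2.8
= 278 + 5.72 + 42.14
= 325.86 mOsm/kg ≈ 325.9 mOsm/kg
Osmolar gap = measured − calculated = 324 − 325.9 = -1.9 mOsm/kg

-1.9 mOsm/kg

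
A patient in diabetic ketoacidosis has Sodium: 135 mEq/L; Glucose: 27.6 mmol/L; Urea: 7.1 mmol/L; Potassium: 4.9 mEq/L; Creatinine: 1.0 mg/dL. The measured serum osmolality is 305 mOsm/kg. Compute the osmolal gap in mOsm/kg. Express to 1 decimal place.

0.3 mOsm/kg

Calculated osmolality = 2·Na + glucose + urea
= 2·135 + 27.6 + 7.1
= 270 + 27.60 + 7.10
= 304.7 mOsm/kg ≈ 304.7 mOsm/kg
Osmolar gap = measured − calculated = 305 − 304.7 = 0.3 mOsm/kg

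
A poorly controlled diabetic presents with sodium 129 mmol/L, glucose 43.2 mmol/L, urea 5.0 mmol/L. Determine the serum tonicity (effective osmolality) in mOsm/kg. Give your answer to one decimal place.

Effective osmolality excludes urea (freely permeant across cell membranes):
2·Na + glucose
= 2·129 + 43.2
= 258 + 43.2
= 301.2 mOsm/kg

301.2 mOsm/kg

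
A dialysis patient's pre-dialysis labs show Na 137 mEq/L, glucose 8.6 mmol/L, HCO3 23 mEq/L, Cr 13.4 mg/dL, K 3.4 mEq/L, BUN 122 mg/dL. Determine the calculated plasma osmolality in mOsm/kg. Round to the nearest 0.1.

Calculated osmolality = 2·Na + glucose + BUN/2.8
= 2·137 + 8.6 + 122/2.8
= 274 + 8.60 + 43.57
= 326.17 mOsm/kg

326.2 mOsm/kg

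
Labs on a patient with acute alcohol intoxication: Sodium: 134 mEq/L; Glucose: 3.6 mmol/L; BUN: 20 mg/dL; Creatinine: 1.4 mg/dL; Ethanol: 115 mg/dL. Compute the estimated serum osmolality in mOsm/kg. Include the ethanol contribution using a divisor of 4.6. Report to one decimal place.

Calculated osmolality = 2·Na + glucose + BUN/2.8 + ethanol/4.6
= 2·134 + 3.6 + 20/2.8 + 115/4.6
= 268 + 3.60 + 7.14 + 25
= 303.74 mOsm/kg

303.7 mOsm/kg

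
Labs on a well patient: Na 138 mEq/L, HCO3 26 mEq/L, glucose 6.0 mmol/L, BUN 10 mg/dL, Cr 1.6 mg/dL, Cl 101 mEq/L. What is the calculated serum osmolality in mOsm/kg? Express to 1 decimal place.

285.6 mOsm/kg

Calculated osmolality = 2·Na + glucose + BUN/2.8
= 2·138 + 6 + 10/2.8
= 276 + 6 + 3.57
= 285.57 mOsm/kg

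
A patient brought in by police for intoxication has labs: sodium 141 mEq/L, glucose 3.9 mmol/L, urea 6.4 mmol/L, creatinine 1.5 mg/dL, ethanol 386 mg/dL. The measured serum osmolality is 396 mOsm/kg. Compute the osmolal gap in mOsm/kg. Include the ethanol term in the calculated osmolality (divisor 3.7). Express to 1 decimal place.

-0.6 mOsm/kg

Calculated osmolality = 2·Na + glucose + urea + ethanol/3.7
= 2·141 + 3.9 + 6.4 + 386/3.7
= 282 + 3.90 + 6.40 + 104.32
= 396.62 mOsm/kg ≈ 396.6 mOsm/kg
Osmolar gap = measured − calculated = 396 − 396.6 = -0.6 mOsm/kg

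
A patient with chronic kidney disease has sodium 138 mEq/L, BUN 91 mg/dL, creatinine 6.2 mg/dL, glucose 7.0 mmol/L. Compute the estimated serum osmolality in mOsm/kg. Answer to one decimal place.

Calculated osmolality = 2·Na + glucose + BUN/2.8
= 2·138 + 7 + 91/2.8
= 276 + 7 + 32.50
= 315.5 mOsm/kg

315.5 mOsm/kg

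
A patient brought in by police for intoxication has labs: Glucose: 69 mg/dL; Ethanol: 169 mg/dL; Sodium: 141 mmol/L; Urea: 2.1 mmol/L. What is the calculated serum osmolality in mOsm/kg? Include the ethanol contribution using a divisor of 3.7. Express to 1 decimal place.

Calculated osmolality = 2·Na + glucose/18 + urea + ethanol/3.7
= 2·141 + 69/18 + 2.1 + 169/3.7
= 282 + 3.83 + 2.10 + 45.68
= 333.61 mOsm/kg

333.6 mOsm/kg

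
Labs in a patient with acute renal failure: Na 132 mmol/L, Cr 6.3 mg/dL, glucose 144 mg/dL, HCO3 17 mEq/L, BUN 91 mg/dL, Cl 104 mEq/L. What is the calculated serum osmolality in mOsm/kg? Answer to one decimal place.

Calculated osmolality = 2·Na + glucose/18 + BUN/2.8
= 2·132 + 144/18 + 91/2.8
= 264 + 8 + 32.50
= 304.5 mOsm/kg

304.5 mOsm/kg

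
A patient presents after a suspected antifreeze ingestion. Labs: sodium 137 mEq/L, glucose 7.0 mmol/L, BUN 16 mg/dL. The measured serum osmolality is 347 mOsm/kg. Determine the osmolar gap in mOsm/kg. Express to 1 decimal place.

Calculated osmolality = 2·Na + glucose + BUN/2.8
= 2·137 + 7 + 16/2.8
= 274 + 7 + 5.71
= 286.71 mOsm/kg ≈ 286.7 mOsm/kg
Osmolar gap = measured − calculated = 347 − 286.7 = 60.3 mOsm/kg

60.3 mOsm/kg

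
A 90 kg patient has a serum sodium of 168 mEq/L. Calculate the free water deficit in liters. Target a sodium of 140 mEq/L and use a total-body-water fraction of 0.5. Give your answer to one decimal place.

9.0 L

TBW = 0.5 · 90 = 45 L
Free water deficit = TBW · (Na/140 − 1)
= 45 · (168/140 − 1)
= 45 · 0.2
= 9 L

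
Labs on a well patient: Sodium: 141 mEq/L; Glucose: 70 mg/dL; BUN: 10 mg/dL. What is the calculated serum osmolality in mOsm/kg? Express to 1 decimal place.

289.5 mOsm/kg

Calculated osmolality = 2·Na + glucose/18 + BUN/2.8
= 2·141 + 70/18 + 10/2.8
= 282 + 3.89 + 3.57
= 289.46 mOsm/kg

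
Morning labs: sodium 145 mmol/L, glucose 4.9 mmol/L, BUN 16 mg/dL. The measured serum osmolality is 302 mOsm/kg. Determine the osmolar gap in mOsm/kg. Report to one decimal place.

1.4 mOsm/kg

Calculated osmolality = 2·Na + glucose + BUN/2.8
= 2·145 + 4.9 + 16/2.8
= 290 + 4.90 + 5.71
= 300.61 mOsm/kg ≈ 300.6 mOsm/kg
Osmolar gap = measured − calculated = 302 − 300.6 = 1.4 mOsm/kg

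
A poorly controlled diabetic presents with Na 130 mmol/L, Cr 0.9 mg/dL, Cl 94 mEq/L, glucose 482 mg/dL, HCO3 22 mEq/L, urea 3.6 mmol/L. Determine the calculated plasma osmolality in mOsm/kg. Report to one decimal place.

Calculated osmolality = 2·Na + glucose/18 + urea
= 2·130 + 482/18 + 3.6
= 260 + 26.78 + 3.60
= 290.38 mOsm/kg

290.4 mOsm/kg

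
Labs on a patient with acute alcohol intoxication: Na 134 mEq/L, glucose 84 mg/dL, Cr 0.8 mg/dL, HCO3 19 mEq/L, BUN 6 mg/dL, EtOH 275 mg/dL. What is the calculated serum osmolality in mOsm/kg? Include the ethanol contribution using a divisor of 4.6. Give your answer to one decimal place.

334.6 mOsm/kg

Calculated osmolality = 2·Na + glucose/18 + BUN/2.8 + ethanol/4.6
= 2·134 + 84/18 + 6/2.8 + 275/4.6
= 268 + 4.67 + 2.14 + 59.78
= 334.59 mOsm/kg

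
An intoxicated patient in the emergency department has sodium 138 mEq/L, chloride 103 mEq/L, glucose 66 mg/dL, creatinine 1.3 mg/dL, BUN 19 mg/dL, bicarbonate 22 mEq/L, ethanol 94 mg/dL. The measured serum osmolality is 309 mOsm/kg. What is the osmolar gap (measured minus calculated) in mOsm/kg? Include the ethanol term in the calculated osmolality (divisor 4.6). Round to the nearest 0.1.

Calculated osmolality = 2·Na + glucose/18 + BUN/2.8 + ethanol/4.6
= 2·138 + 66/18 + 19/2.8 + 94/4.6
= 276 + 3.67 + 6.79 + 20.43
= 306.89 mOsm/kg ≈ 306.9 mOsm/kg
Osmolar gap = measured − calculated = 309 − 306.9 = 2.1 mOsm/kg

2.1 mOsm/kg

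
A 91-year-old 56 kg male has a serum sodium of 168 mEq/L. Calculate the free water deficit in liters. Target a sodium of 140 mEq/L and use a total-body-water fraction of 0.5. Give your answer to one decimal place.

TBW = 0.5 · 56 = 28 L
Free water deficit = TBW · (Na/140 − 1)
= 28 · (168/140 − 1)
= 28 · 0.2
= 5.6 L

5.6 L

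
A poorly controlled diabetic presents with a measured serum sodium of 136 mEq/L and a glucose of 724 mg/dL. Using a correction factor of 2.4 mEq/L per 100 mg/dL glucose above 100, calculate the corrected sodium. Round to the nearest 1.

151 mEq/L

Corrected Na = measured Na + 2.4 · (glucose − 100)/100
= 136 + 2.4 · (724 − 100)/100
= 136 + 15
= 151 mEq/L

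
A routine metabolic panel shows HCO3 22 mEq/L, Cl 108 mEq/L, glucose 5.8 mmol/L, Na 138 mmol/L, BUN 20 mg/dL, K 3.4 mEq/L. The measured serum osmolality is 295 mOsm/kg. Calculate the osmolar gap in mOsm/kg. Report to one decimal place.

6.1 mOsm/kg

Calculated osmolality = 2·Na + glucose + BUN/2.8
= 2·138 + 5.8 + 20/2.8
= 276 + 5.80 + 7.14
= 288.94 mOsm/kg ≈ 288.9 mOsm/kg
Osmolar gap = measured − calculated = 295 − 288.9 = 6.1 mOsm/kg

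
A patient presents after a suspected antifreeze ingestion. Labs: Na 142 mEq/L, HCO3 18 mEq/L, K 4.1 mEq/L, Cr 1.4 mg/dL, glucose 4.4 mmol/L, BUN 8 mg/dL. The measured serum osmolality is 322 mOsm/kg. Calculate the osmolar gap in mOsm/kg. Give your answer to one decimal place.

30.7 mOsm/kg

Calculated osmolality = 2·Na + glucose + BUN/2.8
= 2·142 + 4.4 + 8/2.8
= 284 + 4.40 + 2.86
= 291.26 mOsm/kg ≈ 291.3 mOsm/kg
Osmolar gap = measured − calculated = 322 − 291.3 = 30.7 mOsm/kg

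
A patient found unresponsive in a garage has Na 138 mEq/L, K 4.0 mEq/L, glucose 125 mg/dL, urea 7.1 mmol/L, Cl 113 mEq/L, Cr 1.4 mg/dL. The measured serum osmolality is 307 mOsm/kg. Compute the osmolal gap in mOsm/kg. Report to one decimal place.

17.0 mOsm/kg

Calculated osmolality = 2·Na + glucose/18 + urea
= 2·138 + 125/18 + 7.1
= 276 + 6.94 + 7.10
= 290.04 mOsm/kg ≈ 290.0 mOsm/kg
Osmolar gap = measured − calculated = 307 − 290.0 = 17.0 mOsm/kg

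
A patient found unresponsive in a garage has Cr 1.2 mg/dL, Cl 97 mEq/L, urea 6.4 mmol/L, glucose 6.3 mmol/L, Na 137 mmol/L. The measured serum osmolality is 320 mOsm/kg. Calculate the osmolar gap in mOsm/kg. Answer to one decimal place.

33.3 mOsm/kg

Calculated osmolality = 2·Na + glucose + urea
= 2·137 + 6.3 + 6.4
= 274 + 6.30 + 6.40
= 286.7 mOsm/kg ≈ 286.7 mOsm/kg
Osmolar gap = measured − calculated = 320 − 286.7 = 33.3 mOsm/kg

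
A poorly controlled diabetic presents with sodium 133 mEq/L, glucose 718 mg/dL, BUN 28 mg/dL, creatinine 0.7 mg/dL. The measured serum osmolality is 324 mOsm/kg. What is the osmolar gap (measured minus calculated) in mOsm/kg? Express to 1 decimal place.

Calculated osmolality = 2·Na + glucose/18 + BUN/2.8
= 2·133 + 718/18 + 28/2.8
= 266 + 39.89 + 10
= 315.89 mOsm/kg ≈ 315.9 mOsm/kg
Osmolar gap = measured − calculated = 324 − 315.9 = 8.1 mOsm/kg

8.1 mOsm/kg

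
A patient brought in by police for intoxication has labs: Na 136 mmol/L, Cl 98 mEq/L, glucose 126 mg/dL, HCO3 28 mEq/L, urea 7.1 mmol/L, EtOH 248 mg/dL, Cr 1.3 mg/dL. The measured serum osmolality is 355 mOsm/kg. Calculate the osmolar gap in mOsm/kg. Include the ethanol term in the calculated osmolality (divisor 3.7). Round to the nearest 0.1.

Calculated osmolality = 2·Na + glucose/18 + urea + ethanol/3.7
= 2·136 + 126/18 + 7.1 + 248/3.7
= 272 + 7 + 7.10 + 67.03
= 353.13 mOsm/kg ≈ 353.1 mOsm/kg
Osmolar gap = measured − calculated = 355 − 353.1 = 1.9 mOsm/kg

1.9 mOsm/kg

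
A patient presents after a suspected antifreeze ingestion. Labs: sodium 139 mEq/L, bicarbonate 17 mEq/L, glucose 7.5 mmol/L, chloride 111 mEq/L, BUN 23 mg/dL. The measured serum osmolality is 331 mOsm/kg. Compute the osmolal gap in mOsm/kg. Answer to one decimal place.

37.3 mOsm/kg

Calculated osmolality = 2·Na + glucose + BUN/2.8
= 2·139 + 7.5 + 23/2.8
= 278 + 7.50 + 8.21
= 293.71 mOsm/kg ≈ 293.7 mOsm/kg
Osmolar gap = measured − calculated = 331 − 293.7 = 37.3 mOsm/kg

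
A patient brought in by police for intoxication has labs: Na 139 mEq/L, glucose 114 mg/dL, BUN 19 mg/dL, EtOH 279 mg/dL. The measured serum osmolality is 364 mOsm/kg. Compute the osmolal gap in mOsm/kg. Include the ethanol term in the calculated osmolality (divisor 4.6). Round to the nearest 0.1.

12.2 mOsm/kg

Calculated osmolality = 2·Na + glucose/18 + BUN/2.8 + ethanol/4.6
= 2·139 + 114/18 + 19/2.8 + 279/4.6
= 278 + 6.33 + 6.79 + 60.65
= 351.77 mOsm/kg ≈ 351.8 mOsm/kg
Osmolar gap = measured − calculated = 364 − 351.8 = 12.2 mOsm/kg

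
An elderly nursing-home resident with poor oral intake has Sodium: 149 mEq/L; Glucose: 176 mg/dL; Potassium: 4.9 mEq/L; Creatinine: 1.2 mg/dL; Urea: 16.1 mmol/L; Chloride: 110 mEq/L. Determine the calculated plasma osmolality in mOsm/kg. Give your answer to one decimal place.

Calculated osmolality = 2·Na + glucose/18 + urea
= 2·149 + 176/18 + 16.1
= 298 + 9.78 + 16.10
= 323.88 mOsm/kg

323.9 mOsm/kg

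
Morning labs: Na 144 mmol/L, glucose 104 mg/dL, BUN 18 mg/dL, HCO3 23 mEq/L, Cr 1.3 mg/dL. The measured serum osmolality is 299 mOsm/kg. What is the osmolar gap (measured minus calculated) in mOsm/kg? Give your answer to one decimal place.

-1.2 mOsm/kg

Calculated osmolality = 2·Na + glucose/18 + BUN/2.8
= 2·144 + 104/18 + 18/2.8
= 288 + 5.78 + 6.43
= 300.21 mOsm/kg ≈ 300.2 mOsm/kg
Osmolar gap = measured − calculated = 299 − 300.2 = -1.2 mOsm/kg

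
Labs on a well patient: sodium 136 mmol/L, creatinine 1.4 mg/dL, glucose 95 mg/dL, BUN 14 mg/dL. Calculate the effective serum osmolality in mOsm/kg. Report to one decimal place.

277.3 mOsm/kg

Effective osmolality excludes urea (freely permeant across cell membranes):
2·Na + glucose/18
= 2·136 + 95/18
= 272 + 5.28
= 277.28 mOsm/kg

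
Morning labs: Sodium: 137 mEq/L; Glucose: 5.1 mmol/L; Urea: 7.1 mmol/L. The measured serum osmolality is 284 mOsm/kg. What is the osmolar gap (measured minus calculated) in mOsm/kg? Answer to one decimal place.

Calculated osmolality = 2·Na + glucose + urea
= 2·137 + 5.1 + 7.1
= 274 + 5.10 + 7.10
= 286.2 mOsm/kg ≈ 286.2 mOsm/kg
Osmolar gap = measured − calculated = 284 − 286.2 = -2.2 mOsm/kg

-2.2 mOsm/kg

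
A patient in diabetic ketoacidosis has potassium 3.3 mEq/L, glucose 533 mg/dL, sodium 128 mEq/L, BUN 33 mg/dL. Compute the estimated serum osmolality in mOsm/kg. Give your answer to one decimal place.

297.4 mOsm/kg

Calculated osmolality = 2·Na + glucose/18 + BUN/2.8
= 2·128 + 533/18 + 33/2.8
= 256 + 29.61 + 11.79
= 297.4 mOsm/kg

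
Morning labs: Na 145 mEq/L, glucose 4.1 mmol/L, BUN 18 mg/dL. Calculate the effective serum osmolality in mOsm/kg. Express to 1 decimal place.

294.1 mOsm/kg

Effective osmolality excludes urea (freely permeant across cell membranes):
2·Na + glucose
= 2·145 + 4.1
= 290 + 4.1
= 294.1 mOsm/kg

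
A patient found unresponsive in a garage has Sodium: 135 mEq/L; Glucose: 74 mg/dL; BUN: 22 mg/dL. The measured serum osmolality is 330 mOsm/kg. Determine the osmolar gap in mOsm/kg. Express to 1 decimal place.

48.0 mOsm/kg

Calculated osmolality = 2·Na + glucose/18 + BUN/2.8
= 2·135 + 74/18 + 22/2.8
= 270 + 4.11 + 7.86
= 281.97 mOsm/kg ≈ 282.0 mOsm/kg
Osmolar gap = measured − calculated = 330 − 282.0 = 48.0 mOsm/kg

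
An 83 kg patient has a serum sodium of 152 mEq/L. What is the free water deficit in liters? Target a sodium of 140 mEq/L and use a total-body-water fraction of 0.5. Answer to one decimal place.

3.6 L

TBW = 0.5 · 83 = 41.5 L
Free water deficit = TBW · (Na/140 − 1)
= 41.5 · (152/140 − 1)
= 41.5 · 0.0857
= 3.56 L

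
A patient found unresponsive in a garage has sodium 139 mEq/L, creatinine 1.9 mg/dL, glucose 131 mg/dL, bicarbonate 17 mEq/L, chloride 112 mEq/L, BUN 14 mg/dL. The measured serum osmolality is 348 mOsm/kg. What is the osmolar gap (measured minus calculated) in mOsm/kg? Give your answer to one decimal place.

Calculated osmolality = 2·Na + glucose/18 + BUN/2.8
= 2·139 + 131/18 + 14/2.8
= 278 + 7.28 + 5
= 290.28 mOsm/kg ≈ 290.3 mOsm/kg
Osmolar gap = measured − calculated = 348 − 290.3 = 57.7 mOsm/kg

57.7 mOsm/kg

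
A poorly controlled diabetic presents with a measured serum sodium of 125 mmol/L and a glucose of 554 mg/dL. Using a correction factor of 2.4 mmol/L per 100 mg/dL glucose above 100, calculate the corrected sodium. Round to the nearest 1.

136 mmol/L

Corrected Na = measured Na + 2.4 · (glucose − 100)/100
= 125 + 2.4 · (554 − 100)/100
= 125 + 10.9
= 135.9 mmol/L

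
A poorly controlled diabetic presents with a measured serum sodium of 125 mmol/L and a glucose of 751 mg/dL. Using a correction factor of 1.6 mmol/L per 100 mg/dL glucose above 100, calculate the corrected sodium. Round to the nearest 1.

135 mmol/L

Corrected Na = measured Na + 1.6 · (glucose − 100)/100
= 125 + 1.6 · (751 − 100)/100
= 125 + 10.4
= 135.4 mmol/L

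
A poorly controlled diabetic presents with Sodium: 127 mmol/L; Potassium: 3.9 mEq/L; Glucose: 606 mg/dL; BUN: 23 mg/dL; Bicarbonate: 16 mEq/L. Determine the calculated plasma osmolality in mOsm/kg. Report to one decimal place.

295.9 mOsm/kg

Calculated osmolality = 2·Na + glucose/18 + BUN/2.8
= 2·127 + 606/18 + 23/2.8
= 254 + 33.67 + 8.21
= 295.88 mOsm/kg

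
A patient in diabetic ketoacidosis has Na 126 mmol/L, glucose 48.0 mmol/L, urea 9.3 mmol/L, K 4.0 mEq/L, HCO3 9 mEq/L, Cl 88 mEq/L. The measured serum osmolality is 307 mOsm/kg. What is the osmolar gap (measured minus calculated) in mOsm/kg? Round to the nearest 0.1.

-2.3 mOsm/kg

Calculated osmolality = 2·Na + glucose + urea
= 2·126 + 48 + 9.3
= 252 + 48 + 9.30
= 309.3 mOsm/kg ≈ 309.3 mOsm/kg
Osmolar gap = measured − calculated = 307 − 309.3 = -2.3 mOsm/kg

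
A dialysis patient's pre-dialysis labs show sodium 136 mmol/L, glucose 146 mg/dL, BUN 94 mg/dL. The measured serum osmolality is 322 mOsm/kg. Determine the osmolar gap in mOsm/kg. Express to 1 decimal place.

8.3 mOsm/kg

Calculated osmolality = 2·Na + glucose/18 + BUN/2.8
= 2·136 + 146/18 + 94/2.8
= 272 + 8.11 + 33.57
= 313.68 mOsm/kg ≈ 313.7 mOsm/kg
Osmolar gap = measured − calculated = 322 − 313.7 = 8.3 mOsm/kg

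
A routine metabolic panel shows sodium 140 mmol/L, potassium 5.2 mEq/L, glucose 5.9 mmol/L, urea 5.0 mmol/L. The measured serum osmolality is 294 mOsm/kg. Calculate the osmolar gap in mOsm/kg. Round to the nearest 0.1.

3.1 mOsm/kg

Calculated osmolality = 2·Na + glucose + urea
= 2·140 + 5.9 + 5
= 280 + 5.90 + 5
= 290.9 mOsm/kg ≈ 290.9 mOsm/kg
Osmolar gap = measured − calculated = 294 − 290.9 = 3.1 mOsm/kg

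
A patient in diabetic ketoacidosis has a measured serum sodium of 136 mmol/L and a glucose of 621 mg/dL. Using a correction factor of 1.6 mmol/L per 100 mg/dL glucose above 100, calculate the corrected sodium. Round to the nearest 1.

Corrected Na = measured Na + 1.6 · (glucose − 100)/100
= 136 + 1.6 · (621 − 100)/100
= 136 + 8.3
= 144.3 mmol/L

144 mmol/L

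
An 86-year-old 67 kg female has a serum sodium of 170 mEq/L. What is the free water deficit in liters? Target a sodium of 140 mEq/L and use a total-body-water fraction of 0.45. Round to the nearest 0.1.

TBW = 0.45 · 67 = 30.15 L
Free water deficit = TBW · (Na/140 − 1)
= 30.15 · (170/140 − 1)
= 30.15 · 0.2143
= 6.46 L

6.5 L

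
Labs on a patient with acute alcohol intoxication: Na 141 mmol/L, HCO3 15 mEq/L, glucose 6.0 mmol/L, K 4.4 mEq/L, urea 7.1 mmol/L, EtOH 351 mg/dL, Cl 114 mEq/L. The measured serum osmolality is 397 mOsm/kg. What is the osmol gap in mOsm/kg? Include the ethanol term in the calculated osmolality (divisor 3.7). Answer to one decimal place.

7.0 mOsm/kg

Calculated osmolality = 2·Na + glucose + urea + ethanol/3.7
= 2·141 + 6 + 7.1 + 351/3.7
= 282 + 6 + 7.10 + 94.86
= 389.96 mOsm/kg ≈ 390.0 mOsm/kg
Osmolar gap = measured − calculated = 397 − 390.0 = 7.0 mOsm/kg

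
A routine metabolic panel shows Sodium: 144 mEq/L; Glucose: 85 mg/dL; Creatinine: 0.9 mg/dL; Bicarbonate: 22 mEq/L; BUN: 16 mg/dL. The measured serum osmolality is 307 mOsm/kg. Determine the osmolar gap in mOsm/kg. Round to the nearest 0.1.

Calculated osmolality = 2·Na + glucose/18 + BUN/2.8
= 2·144 + 85/18 + 16/2.8
= 288 + 4.72 + 5.71
= 298.43 mOsm/kg ≈ 298.4 mOsm/kg
Osmolar gap = measured − calculated = 307 − 298.4 = 8.6 mOsm/kg

8.6 mOsm/kg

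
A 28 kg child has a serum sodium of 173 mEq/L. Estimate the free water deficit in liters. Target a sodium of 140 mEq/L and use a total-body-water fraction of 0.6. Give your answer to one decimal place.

TBW = 0.6 · 28 = 16.8 L
Free water deficit = TBW · (Na/140 − 1)
= 16.8 · (173/140 − 1)
= 16.8 · 0.2357
= 3.96 L

4.0 L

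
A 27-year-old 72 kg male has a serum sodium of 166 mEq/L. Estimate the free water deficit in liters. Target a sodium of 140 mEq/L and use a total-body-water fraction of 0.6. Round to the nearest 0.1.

TBW = 0.6 · 72 = 43.2 L
Free water deficit = TBW · (Na/140 − 1)
= 43.2 · (166/140 − 1)
= 43.2 · 0.1857
= 8.02 L

8.0 L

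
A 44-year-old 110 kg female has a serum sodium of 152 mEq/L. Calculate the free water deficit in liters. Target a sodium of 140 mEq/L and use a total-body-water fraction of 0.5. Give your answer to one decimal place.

4.7 L

TBW = 0.5 · 110 = 55 L
Free water deficit = TBW · (Na/140 − 1)
= 55 · (152/140 − 1)
= 55 · 0.0857
= 4.71 L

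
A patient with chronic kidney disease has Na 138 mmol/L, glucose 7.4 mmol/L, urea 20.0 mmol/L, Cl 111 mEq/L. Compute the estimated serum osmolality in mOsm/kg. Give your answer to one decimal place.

303.4 mOsm/kg

Calculated osmolality = 2·Na + glucose + urea
= 2·138 + 7.4 + 20
= 276 + 7.40 + 20
= 303.4 mOsm/kg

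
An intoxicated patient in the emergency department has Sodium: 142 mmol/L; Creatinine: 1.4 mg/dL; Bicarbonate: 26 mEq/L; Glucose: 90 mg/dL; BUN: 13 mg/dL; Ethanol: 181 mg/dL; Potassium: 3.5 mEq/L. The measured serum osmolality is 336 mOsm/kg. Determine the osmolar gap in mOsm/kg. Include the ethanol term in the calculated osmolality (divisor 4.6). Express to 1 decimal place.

3.0 mOsm/kg

Calculated osmolality = 2·Na + glucose/18 + BUN/2.8 + ethanol/4.6
= 2·142 + 90/18 + 13/2.8 + 181/4.6
= 284 + 5 + 4.64 + 39.35
= 332.99 mOsm/kg ≈ 333.0 mOsm/kg
Osmolar gap = measured − calculated = 336 − 333.0 = 3.0 mOsm/kg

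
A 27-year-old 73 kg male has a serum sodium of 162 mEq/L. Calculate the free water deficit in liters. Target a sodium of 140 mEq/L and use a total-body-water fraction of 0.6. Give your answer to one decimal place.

TBW = 0.6 · 73 = 43.8 L
Free water deficit = TBW · (Na/140 − 1)
= 43.8 · (162/140 − 1)
= 43.8 · 0.1571
= 6.88 L

6.9 L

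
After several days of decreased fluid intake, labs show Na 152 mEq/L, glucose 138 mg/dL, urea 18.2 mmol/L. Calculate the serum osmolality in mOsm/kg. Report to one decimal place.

329.9 mOsm/kg

Calculated osmolality = 2·Na + glucose/18 + urea
= 2·152 + 138/18 + 18.2
= 304 + 7.67 + 18.20
= 329.87 mOsm/kg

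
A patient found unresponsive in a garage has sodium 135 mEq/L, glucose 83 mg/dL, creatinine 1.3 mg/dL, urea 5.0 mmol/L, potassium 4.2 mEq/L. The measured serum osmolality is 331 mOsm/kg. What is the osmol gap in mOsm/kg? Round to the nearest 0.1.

51.4 mOsm/kg

Calculated osmolality = 2·Na + glucose/18 + urea
= 2·135 + 83/18 + 5
= 270 + 4.61 + 5
= 279.61 mOsm/kg ≈ 279.6 mOsm/kg
Osmolar gap = measured − calculated = 331 − 279.6 = 51.4 mOsm/kg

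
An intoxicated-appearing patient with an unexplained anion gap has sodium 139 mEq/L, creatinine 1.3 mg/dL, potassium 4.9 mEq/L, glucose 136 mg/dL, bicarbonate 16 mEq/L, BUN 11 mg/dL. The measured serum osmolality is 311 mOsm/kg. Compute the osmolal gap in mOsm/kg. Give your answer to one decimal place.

Calculated osmolality = 2·Na + glucose/18 + BUN/2.8
= 2·139 + 136/18 + 11/2.8
= 278 + 7.56 + 3.93
= 289.49 mOsm/kg ≈ 289.5 mOsm/kg
Osmolar gap = measured − calculated = 311 − 289.5 = 21.5 mOsm/kg

21.5 mOsm/kg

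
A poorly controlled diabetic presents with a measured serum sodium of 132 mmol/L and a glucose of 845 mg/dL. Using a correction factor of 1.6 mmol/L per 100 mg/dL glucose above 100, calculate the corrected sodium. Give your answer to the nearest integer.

Corrected Na = measured Na + 1.6 · (glucose − 100)/100
= 132 + 1.6 · (845 − 100)/100
= 132 + 11.9
= 143.9 mmol/L

144 mmol/L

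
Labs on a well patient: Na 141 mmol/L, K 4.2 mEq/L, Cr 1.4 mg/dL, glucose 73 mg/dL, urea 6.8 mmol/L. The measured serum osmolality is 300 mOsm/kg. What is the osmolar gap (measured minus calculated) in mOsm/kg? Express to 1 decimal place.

7.1 mOsm/kg

Calculated osmolality = 2·Na + glucose/18 + urea
= 2·141 + 73/18 + 6.8
= 282 + 4.06 + 6.80
= 292.86 mOsm/kg ≈ 292.9 mOsm/kg
Osmolar gap = measured − calculated = 300 − 292.9 = 7.1 mOsm/kg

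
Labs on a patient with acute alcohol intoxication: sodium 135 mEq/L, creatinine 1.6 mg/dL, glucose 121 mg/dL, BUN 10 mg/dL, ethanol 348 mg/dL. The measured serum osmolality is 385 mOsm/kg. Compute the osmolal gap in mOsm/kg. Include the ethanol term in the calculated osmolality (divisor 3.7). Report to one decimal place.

10.7 mOsm/kg

Calculated osmolality = 2·Na + glucose/18 + BUN/2.8 + ethanol/3.7
= 2·135 + 121/18 + 10/2.8 + 348/3.7
= 270 + 6.72 + 3.57 + 94.05
= 374.34 mOsm/kg ≈ 374.3 mOsm/kg
Osmolar gap = measured − calculated = 385 − 374.3 = 10.7 mOsm/kg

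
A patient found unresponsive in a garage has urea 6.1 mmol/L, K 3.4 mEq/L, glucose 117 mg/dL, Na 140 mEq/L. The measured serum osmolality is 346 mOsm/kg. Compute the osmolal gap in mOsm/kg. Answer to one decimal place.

53.4 mOsm/kg

Calculated osmolality = 2·Na + glucose/18 + urea
= 2·140 + 117/18 + 6.1
= 280 + 6.50 + 6.10
= 292.6 mOsm/kg ≈ 292.6 mOsm/kg
Osmolar gap = measured − calculated = 346 − 292.6 = 53.4 mOsm/kg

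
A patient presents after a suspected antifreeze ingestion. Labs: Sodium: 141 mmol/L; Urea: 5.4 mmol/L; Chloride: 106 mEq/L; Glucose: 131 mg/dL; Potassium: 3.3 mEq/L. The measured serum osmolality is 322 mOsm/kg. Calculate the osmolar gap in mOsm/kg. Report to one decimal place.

Calculated osmolality = 2·Na + glucose/18 + urea
= 2·141 + 131/18 + 5.4
= 282 + 7.28 + 5.40
= 294.68 mOsm/kg ≈ 294.7 mOsm/kg
Osmolar gap = measured − calculated = 322 − 294.7 = 27.3 mOsm/kg

27.3 mOsm/kg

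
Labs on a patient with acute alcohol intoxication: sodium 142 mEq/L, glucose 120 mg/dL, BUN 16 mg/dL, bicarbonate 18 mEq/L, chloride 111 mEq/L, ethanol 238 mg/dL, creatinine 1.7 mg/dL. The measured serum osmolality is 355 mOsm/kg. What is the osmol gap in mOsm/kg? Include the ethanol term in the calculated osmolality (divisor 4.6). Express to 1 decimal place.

Calculated osmolality = 2·Na + glucose/18 + BUN/2.8 + ethanol/4.6
= 2·142 + 120/18 + 16/2.8 + 238/4.6
= 284 + 6.67 + 5.71 + 51.74
= 348.12 mOsm/kg ≈ 348.1 mOsm/kg
Osmolar gap = measured − calculated = 355 − 348.1 = 6.9 mOsm/kg

6.9 mOsm/kg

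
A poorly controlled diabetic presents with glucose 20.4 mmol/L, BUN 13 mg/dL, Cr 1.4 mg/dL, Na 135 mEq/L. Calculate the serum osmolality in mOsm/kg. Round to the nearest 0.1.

Calculated osmolality = 2·Na + glucose + BUN/2.8
= 2·135 + 20.4 + 13/2.8
= 270 + 20.40 + 4.64
= 295.04 mOsm/kg

295.0 mOsm/kg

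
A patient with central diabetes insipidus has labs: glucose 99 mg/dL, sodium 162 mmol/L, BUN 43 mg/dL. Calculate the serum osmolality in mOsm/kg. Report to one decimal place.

Calculated osmolality = 2·Na + glucose/18 + BUN/2.8
= 2·162 + 99/18 + 43/2.8
= 324 + 5.50 + 15.36
= 344.86 mOsm/kg

344.9 mOsm/kg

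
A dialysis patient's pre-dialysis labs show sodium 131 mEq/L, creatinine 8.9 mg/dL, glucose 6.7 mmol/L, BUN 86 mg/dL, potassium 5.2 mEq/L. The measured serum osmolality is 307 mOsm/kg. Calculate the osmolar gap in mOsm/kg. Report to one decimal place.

Calculated osmolality = 2·Na + glucose + BUN/2.8
= 2·131 + 6.7 + 86/2.8
= 262 + 6.70 + 30.71
= 299.41 mOsm/kg ≈ 299.4 mOsm/kg
Osmolar gap = measured − calculated = 307 − 299.4 = 7.6 mOsm/kg

7.6 mOsm/kg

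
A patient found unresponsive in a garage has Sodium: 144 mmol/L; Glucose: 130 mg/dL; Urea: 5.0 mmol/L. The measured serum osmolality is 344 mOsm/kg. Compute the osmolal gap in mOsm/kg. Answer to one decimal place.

43.8 mOsm/kg

Calculated osmolality = 2·Na + glucose/18 + urea
= 2·144 + 130/18 + 5
= 288 + 7.22 + 5
= 300.22 mOsm/kg ≈ 300.2 mOsm/kg
Osmolar gap = measured − calculated = 344 − 300.2 = 43.8 mOsm/kg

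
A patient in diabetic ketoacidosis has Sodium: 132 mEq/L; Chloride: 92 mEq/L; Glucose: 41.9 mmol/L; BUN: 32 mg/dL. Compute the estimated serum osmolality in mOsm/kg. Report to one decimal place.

317.3 mOsm/kg

Calculated osmolality = 2·Na + glucose + BUN/2.8
= 2·132 + 41.9 + 32/2.8
= 264 + 41.90 + 11.43
= 317.33 mOsm/kg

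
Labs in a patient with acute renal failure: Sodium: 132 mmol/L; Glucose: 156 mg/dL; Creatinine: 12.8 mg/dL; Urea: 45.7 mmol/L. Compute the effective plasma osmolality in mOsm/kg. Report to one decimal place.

272.7 mOsm/kg

Effective osmolality excludes urea (freely permeant across cell membranes):
2·Na + glucose/18
= 2·132 + 156/18
= 264 + 8.67
= 272.67 mOsm/kg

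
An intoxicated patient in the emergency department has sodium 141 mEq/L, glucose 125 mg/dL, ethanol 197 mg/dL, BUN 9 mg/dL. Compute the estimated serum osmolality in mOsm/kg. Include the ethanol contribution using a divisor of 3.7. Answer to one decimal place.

345.4 mOsm/kg

Calculated osmolality = 2·Na + glucose/18 + BUN/2.8 + ethanol/3.7
= 2·141 + 125/18 + 9/2.8 + 197/3.7
= 282 + 6.94 + 3.21 + 53.24
= 345.39 mOsm/kg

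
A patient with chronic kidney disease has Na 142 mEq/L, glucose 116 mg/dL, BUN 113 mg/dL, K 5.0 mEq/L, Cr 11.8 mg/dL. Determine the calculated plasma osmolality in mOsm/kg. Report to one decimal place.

330.8 mOsm/kg

Calculated osmolality = 2·Na + glucose/18 + BUN/2.8
= 2·142 + 116/18 + 113/2.8
= 284 + 6.44 + 40.36
= 330.8 mOsm/kg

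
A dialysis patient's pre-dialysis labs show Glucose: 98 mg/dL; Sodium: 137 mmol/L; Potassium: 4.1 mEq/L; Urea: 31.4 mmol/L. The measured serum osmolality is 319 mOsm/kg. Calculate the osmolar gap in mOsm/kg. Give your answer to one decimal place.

8.2 mOsm/kg

Calculated osmolality = 2·Na + glucose/18 + urea
= 2·137 + 98/18 + 31.4
= 274 + 5.44 + 31.40
= 310.84 mOsm/kg ≈ 310.8 mOsm/kg
Osmolar gap = measured − calculated = 319 − 310.8 = 8.2 mOsm/kg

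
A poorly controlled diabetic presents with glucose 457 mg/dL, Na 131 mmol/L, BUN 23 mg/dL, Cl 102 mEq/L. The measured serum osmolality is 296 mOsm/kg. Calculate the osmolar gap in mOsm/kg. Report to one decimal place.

Calculated osmolality = 2·Na + glucose/18 + BUN/2.8
= 2·131 + 457/18 + 23/2.8
= 262 + 25.39 + 8.21
= 295.6 mOsm/kg ≈ 295.6 mOsm/kg
Osmolar gap = measured − calculated = 296 − 295.6 = 0.4 mOsm/kg

0.4 mOsm/kg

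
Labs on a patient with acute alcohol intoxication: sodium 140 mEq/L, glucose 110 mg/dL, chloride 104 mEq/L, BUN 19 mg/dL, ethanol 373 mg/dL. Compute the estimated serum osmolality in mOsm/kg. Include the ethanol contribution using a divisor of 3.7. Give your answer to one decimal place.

393.7 mOsm/kg

Calculated osmolality = 2·Na + glucose/18 + BUN/2.8 + ethanol/3.7
= 2·140 + 110/18 + 19/2.8 + 373/3.7
= 280 + 6.11 + 6.79 + 100.81
= 393.71 mOsm/kg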